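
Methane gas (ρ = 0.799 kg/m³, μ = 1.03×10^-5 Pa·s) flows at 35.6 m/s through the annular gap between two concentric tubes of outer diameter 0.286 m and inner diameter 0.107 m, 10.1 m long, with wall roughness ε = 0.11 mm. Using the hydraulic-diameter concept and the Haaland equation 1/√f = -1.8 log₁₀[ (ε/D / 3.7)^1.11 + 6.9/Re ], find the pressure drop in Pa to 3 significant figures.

ΔP ≈ 522 Pa

Hydraulic diameter D_h = 4A/P = D_o - D_i = 0.286 - 0.107 = 0.179 m.
Re = ρVD_h/μ = 0.799·35.6·0.179/1.03e-05 = 4.943e+05.
ε/D_h = 0.00011/0.179 = 0.000615; Haaland gives 1/√f = -1.8 log₁₀[6.38e-05+1.4e-05] = 7.397, so f = 0.01828.
ΔP = f(L/D_h)(ρV²/2) = 0.01828·10.1/0.179·506.3 = 522.1 Pa.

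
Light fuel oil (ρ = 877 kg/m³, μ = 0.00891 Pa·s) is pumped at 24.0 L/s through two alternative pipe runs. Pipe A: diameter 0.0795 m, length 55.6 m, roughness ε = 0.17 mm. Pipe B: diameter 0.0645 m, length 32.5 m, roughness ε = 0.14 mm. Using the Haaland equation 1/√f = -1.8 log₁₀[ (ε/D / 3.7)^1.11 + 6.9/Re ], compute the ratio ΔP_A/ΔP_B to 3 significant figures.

Pipe A: V = Q/A = 0.024/0.004964 = 4.835 m/s; Re = 3.783e+04; ε/D = 0.00214; Haaland → f = 0.02734; ΔP_A = f(L/D)(ρV²/2) = 1.96e+05 Pa.
Pipe B: V = Q/A = 0.024/0.003267 = 7.345 m/s; Re = 4.663e+04; ε/D = 0.00217; Haaland → f = 0.02685; ΔP_B = f(L/D)(ρV²/2) = 3.2e+05 Pa.
ΔP_A/ΔP_B = 1.96e+05/3.2e+05 = 0.613.

ΔP_A/ΔP_B ≈ 0.613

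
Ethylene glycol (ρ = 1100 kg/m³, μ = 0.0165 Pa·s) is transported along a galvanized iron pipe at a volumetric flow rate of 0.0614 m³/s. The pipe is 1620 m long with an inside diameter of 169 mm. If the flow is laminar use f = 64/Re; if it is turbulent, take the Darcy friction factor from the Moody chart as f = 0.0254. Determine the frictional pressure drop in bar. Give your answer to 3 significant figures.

ΔP ≈ 10.0 bar

Cross-sectional area A = πD²/4 = π(0.169)²/4 = 0.02243 m²; mean velocity V = Q/A = 0.0614/0.02243 = 2.737 m/s.
Reynolds number Re = ρVD/μ = 1100 · 2.737 · 0.169 / 0.0165 = 3.084e+04.
Re > 4000 → turbulent; use the Moody-chart value f = 0.0254.
Darcy-Weisbach: ΔP = f(L/D)(ρV²/2) = 0.0254·(1620/0.169)·(1100·2.737²/2) = 0.0254·9586·4121 = 1.003e+06 Pa.
ΔP = 1.003e+06 Pa = 10.0 bar.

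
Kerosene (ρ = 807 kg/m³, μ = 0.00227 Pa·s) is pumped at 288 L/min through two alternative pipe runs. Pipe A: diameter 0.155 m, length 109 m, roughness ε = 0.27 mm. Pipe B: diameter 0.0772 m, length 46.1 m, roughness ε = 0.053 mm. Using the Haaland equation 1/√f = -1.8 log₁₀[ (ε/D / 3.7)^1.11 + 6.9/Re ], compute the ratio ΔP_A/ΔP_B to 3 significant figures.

ΔP_A/ΔP_B ≈ 0.0889

Pipe A: V = Q/A = 0.0048/0.01887 = 0.2544 m/s; Re = 1.402e+04; ε/D = 0.00174; Haaland → f = 0.03095; ΔP_A = f(L/D)(ρV²/2) = 568.2 Pa.
Pipe B: V = Q/A = 0.0048/0.004681 = 1.025 m/s; Re = 2.814e+04; ε/D = 0.000687; Haaland → f = 0.02522; ΔP_B = f(L/D)(ρV²/2) = 6389 Pa.
ΔP_A/ΔP_B = 568.2/6389 = 0.0889.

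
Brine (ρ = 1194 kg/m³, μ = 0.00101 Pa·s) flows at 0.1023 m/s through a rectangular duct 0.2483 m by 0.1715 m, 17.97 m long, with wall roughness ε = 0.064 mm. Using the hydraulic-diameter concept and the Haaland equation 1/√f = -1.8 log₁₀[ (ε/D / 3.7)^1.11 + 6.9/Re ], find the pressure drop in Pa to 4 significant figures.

Hydraulic diameter D_h = 4A/P = 4·(0.2483·0.1715)/(2·(0.2483+0.1715)) = 0.1703/0.8396 = 0.2029 m.
Re = ρVD_h/μ = 1194·0.1023·0.2029/0.00101 = 2.454e+04.
ε/D_h = 6.4e-05/0.2029 = 0.000315; Haaland gives 1/√f = -1.8 log₁₀[3.04e-05+0.000281] = 6.311, so f = 0.0251.
ΔP = f(L/D_h)(ρV²/2) = 0.0251·17.97/0.2029·6.248 = 13.89 Pa.

ΔP ≈ 13.89 Pa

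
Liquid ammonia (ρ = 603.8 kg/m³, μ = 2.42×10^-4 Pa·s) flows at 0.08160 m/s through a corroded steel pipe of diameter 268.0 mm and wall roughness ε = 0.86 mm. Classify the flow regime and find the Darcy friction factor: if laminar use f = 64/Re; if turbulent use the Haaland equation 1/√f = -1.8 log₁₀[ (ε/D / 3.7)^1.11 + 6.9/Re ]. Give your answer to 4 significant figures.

f ≈ 0.02870

Re = ρVD/μ = 603.8·0.0816·0.268/0.000242 = 5.456e+04.
Re > 4000 → turbulent. ε/D = 0.00086/0.268 = 0.00321; Haaland: 1/√f = -1.8 log₁₀[0.000399 + 0.000126] = 5.903, so f = 0.0287.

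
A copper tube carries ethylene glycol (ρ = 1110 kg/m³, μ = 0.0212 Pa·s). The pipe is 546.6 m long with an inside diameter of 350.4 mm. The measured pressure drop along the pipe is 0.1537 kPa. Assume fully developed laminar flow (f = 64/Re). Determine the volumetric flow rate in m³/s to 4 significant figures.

For laminar flow, f = 64/Re with Re = ρVD/μ, so Darcy-Weisbach reduces to ΔP = 32μLV/D². Solving for V: V = ΔP·D²/(32μL) = 153.7·(0.3504)²/(32·0.0212·546.6) = 0.05089 m/s.
Check: Re = ρVD/μ = 1110·0.05089·0.3504/0.0212 = 933.7 < 2300, so the laminar assumption holds.
Q = V·A = 0.05089·(π/4·0.3504²) = 0.004908 m³/s = 0.004908 m³/s.

Q ≈ 0.004908 m³/s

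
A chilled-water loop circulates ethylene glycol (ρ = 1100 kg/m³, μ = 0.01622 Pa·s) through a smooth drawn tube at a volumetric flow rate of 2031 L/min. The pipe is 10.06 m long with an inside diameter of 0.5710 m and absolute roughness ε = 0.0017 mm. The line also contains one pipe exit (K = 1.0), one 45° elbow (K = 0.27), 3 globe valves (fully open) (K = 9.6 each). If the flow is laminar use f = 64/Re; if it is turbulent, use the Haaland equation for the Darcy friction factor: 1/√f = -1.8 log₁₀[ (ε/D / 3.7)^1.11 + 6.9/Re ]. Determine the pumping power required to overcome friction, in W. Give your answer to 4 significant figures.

P ≈ 9.997 W

Q = 2031 L/min = 2031/60000 = 0.03385 m³/s.
Cross-sectional area A = πD²/4 = π(0.571)²/4 = 0.2561 m²; mean velocity V = Q/A = 0.03385/0.2561 = 0.1322 m/s.
Reynolds number Re = ρVD/μ = 1100 · 0.1322 · 0.571 / 0.0162 = 5119.
Re > 4000 → turbulent. Relative roughness ε/D = 1.7e-06/0.571 = 2.98e-06. Haaland: 1/√f = -1.8 log₁₀[(2.98e-06/3.7)^1.11 + 6.9/5119] = -1.8 log₁₀[1.72e-07 + 0.00135] = 5.166, so f = 0.03746.
Total minor-loss coefficient ΣK = 1·1 + 1·0.27 + 3·9.6 = 30.1.
ΔP = [f·L/D + ΣK]·(ρV²/2) = [0.03746·10.06/0.571 + 30.1]·(1100·0.1322²/2) = [0.66 + 30.1]·9.611 = 295.3 Pa.
Pumping power P = QΔP = 0.03385·295.3 = 9.9972 W = 9.997 W.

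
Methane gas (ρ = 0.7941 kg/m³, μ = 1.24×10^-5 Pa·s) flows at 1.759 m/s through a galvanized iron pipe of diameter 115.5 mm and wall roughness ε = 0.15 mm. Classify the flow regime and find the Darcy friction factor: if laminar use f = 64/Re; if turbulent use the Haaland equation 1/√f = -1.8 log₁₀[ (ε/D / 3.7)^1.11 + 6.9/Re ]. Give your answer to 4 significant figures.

Re = ρVD/μ = 0.7941·1.759·0.1155/1.24e-05 = 1.301e+04.
Re > 4000 → turbulent. ε/D = 0.00015/0.1155 = 0.0013; Haaland: 1/√f = -1.8 log₁₀[0.000146 + 0.00053] = 5.705, so f = 0.03072.

f ≈ 0.03072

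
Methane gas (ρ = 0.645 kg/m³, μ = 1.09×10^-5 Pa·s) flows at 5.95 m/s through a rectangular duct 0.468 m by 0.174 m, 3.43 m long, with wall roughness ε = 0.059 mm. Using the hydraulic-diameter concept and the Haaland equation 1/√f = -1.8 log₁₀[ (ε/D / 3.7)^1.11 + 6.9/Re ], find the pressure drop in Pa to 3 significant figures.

Hydraulic diameter D_h = 4A/P = 4·(0.468·0.174)/(2·(0.468+0.174)) = 0.3257/1.284 = 0.2537 m.
Re = ρVD_h/μ = 0.645·5.95·0.2537/1.09e-05 = 8.932e+04.
ε/D_h = 5.9e-05/0.2537 = 0.000233; Haaland gives 1/√f = -1.8 log₁₀[2.17e-05+7.73e-05] = 7.208, so f = 0.01925.
ΔP = f(L/D_h)(ρV²/2) = 0.01925·3.43/0.2537·11.42 = 2.971 Pa.

ΔP ≈ 2.97 Pa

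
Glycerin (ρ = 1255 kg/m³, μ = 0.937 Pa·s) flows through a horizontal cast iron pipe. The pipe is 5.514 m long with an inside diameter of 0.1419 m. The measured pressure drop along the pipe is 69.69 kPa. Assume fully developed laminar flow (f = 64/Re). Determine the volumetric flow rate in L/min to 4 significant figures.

Q ≈ 8054 L/min

For laminar flow, f = 64/Re with Re = ρVD/μ, so Darcy-Weisbach reduces to ΔP = 32μLV/D². Solving for V: V = ΔP·D²/(32μL) = 6.969e+04·(0.1419)²/(32·0.937·5.514) = 8.487 m/s.
Check: Re = ρVD/μ = 1255·8.487·0.1419/0.937 = 1613 < 2300, so the laminar assumption holds.
Q = V·A = 8.487·(π/4·0.1419²) = 0.1342 m³/s = 8054 L/min.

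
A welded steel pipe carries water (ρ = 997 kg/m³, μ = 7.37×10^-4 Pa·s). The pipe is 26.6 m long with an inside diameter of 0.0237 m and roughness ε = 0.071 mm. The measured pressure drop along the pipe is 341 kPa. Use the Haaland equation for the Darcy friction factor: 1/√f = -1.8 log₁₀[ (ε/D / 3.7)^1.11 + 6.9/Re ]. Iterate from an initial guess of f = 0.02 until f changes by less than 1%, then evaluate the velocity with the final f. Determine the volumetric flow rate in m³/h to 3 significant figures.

Q ≈ 7.55 m³/h

Rearranging Darcy-Weisbach: V = √(2·ΔP·D/(f·L·ρ)). With ε/D = 7.1e-05/0.0237 = 0.003, iterate starting from f = 0.02:
  f = 0.02 → V = √(2·3.41e+05·0.0237/(0.02·26.6·997)) = 5.52 m/s; Re = ρVD/μ = 1.77e+05; f → 0.02688
  f = 0.02688 → V = 4.761 m/s; Re = 1.527e+05; f → 0.02699
Converged (Δf/f < 1%). With the final f = 0.02699: V = √(2·3.41e+05·0.0237/(0.02699·26.6·997)) = 4.752 m/s.
Q = V·A = 4.752·(π/4·0.0237²) = 0.002096 m³/s = 7.55 m³/h.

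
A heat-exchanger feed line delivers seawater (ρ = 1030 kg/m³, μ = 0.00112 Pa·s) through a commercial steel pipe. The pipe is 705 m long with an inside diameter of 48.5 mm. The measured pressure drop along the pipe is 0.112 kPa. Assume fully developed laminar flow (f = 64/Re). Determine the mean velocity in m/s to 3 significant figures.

V ≈ 0.0104 m/s

For laminar flow, f = 64/Re with Re = ρVD/μ, so Darcy-Weisbach reduces to ΔP = 32μLV/D². Solving for V: V = ΔP·D²/(32μL) = 112·(0.0485)²/(32·0.00112·705) = 0.01043 m/s.
Check: Re = ρVD/μ = 1030·0.01043·0.0485/0.00112 = 465.1 < 2300, so the laminar assumption holds.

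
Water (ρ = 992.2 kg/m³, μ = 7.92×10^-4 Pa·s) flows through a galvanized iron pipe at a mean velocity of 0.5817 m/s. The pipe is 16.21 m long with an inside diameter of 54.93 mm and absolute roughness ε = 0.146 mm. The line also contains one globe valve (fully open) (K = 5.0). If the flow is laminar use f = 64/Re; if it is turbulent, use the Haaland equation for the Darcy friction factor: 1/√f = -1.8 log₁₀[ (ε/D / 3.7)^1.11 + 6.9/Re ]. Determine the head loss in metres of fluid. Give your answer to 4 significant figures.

Reynolds number Re = ρVD/μ = 992.2 · 0.5817 · 0.05493 / 0.000792 = 4.003e+04.
Re > 4000 → turbulent. Relative roughness ε/D = 0.000146/0.05493 = 0.00266. Haaland: 1/√f = -1.8 log₁₀[(0.00266/3.7)^1.11 + 6.9/4.003e+04] = -1.8 log₁₀[0.000324 + 0.000172] = 5.948, so f = 0.02827.
Total minor-loss coefficient ΣK = 1·5 = 5.
ΔP = [f·L/D + ΣK]·(ρV²/2) = [0.02827·16.21/0.05493 + 5]·(992.2·0.5817²/2) = [8.343 + 5]·167.9 = 2240 Pa.
Head loss h_f = ΔP/(ρg) = 2240/(992.2·9.81) = 0.2301 m.

h_f ≈ 0.2301 m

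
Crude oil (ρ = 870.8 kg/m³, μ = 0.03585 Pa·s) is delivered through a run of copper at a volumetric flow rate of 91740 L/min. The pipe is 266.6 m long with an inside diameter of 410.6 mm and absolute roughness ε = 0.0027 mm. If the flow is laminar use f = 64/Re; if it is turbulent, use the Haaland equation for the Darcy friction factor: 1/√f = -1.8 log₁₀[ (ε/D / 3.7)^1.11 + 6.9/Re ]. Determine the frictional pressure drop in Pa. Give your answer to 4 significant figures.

Q = 91740 L/min = 91740/60000 = 1.529 m³/s.
Cross-sectional area A = πD²/4 = π(0.4106)²/4 = 0.1324 m²; mean velocity V = Q/A = 1.529/0.1324 = 11.55 m/s.
Reynolds number Re = ρVD/μ = 870.8 · 11.55 · 0.4106 / 0.0358 = 1.152e+05.
Re > 4000 → turbulent. Relative roughness ε/D = 2.7e-06/0.4106 = 6.58e-06. Haaland: 1/√f = -1.8 log₁₀[(6.58e-06/3.7)^1.11 + 6.9/1.152e+05] = -1.8 log₁₀[4.14e-07 + 5.99e-05] = 7.595, so f = 0.01734.
Darcy-Weisbach: ΔP = f(L/D)(ρV²/2) = 0.01734·(266.6/0.4106)·(870.8·11.55²/2) = 0.01734·649.3·5.806e+04 = 6.535e+05 Pa.

ΔP ≈ 653500 Pa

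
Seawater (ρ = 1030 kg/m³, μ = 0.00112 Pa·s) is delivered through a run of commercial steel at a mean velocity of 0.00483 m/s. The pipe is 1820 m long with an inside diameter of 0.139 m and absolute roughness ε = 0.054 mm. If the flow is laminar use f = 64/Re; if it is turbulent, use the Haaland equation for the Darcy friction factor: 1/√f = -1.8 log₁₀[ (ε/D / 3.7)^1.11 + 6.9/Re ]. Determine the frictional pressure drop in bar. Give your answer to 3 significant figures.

Reynolds number Re = ρVD/μ = 1030 · 0.00483 · 0.139 / 0.00112 = 617.4.
Re < 2300 → laminar flow, so f = 64/Re = 64/617.4 = 0.1037 (the turbulent correlation is not needed).
Darcy-Weisbach: ΔP = f(L/D)(ρV²/2) = 0.1037·(1820/0.139)·(1030·0.00483²/2) = 0.1037·1.309e+04·0.01201 = 16.31 Pa.
ΔP = 16.31 Pa = 1.63×10^-4 bar.

ΔP ≈ 1.63×10^-4 bar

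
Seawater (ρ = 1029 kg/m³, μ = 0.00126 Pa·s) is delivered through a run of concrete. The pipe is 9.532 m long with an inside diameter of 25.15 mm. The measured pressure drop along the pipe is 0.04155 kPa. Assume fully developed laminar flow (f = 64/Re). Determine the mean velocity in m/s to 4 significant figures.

For laminar flow, f = 64/Re with Re = ρVD/μ, so Darcy-Weisbach reduces to ΔP = 32μLV/D². Solving for V: V = ΔP·D²/(32μL) = 41.55·(0.02515)²/(32·0.00126·9.532) = 0.06838 m/s.
Check: Re = ρVD/μ = 1029·0.06838·0.02515/0.00126 = 1405 < 2300, so the laminar assumption holds.

V ≈ 0.06838 m/s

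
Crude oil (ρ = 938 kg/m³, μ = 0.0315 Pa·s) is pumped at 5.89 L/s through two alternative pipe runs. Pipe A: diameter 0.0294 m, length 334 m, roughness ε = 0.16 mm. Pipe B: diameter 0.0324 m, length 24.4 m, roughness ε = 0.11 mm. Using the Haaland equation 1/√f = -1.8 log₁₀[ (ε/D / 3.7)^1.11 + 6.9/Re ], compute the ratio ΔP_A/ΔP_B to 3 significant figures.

Pipe A: V = Q/A = 0.00589/0.0006789 = 8.676 m/s; Re = 7596; ε/D = 0.00544; Haaland → f = 0.03968; ΔP_A = f(L/D)(ρV²/2) = 1.592e+07 Pa.
Pipe B: V = Q/A = 0.00589/0.0008245 = 7.144 m/s; Re = 6892; ε/D = 0.0034; Haaland → f = 0.03811; ΔP_B = f(L/D)(ρV²/2) = 6.87e+05 Pa.
ΔP_A/ΔP_B = 1.592e+07/6.87e+05 = 23.2.

ΔP_A/ΔP_B ≈ 23.2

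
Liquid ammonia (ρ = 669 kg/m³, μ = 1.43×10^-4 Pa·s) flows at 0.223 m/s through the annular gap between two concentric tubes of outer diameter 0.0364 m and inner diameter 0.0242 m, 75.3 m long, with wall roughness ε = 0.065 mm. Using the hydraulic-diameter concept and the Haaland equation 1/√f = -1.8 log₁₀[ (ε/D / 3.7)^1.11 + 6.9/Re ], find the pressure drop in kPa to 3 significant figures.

Hydraulic diameter D_h = 4A/P = D_o - D_i = 0.0364 - 0.0242 = 0.0122 m.
Re = ρVD_h/μ = 669·0.223·0.0122/0.000143 = 1.273e+04.
ε/D_h = 6.5e-05/0.0122 = 0.00533; Haaland gives 1/√f = -1.8 log₁₀[0.000701+0.000542] = 5.23, so f = 0.03656.
ΔP = f(L/D_h)(ρV²/2) = 0.03656·75.3/0.0122·16.63 = 3754 Pa.
ΔP = 3.75 kPa.

ΔP ≈ 3.75 kPa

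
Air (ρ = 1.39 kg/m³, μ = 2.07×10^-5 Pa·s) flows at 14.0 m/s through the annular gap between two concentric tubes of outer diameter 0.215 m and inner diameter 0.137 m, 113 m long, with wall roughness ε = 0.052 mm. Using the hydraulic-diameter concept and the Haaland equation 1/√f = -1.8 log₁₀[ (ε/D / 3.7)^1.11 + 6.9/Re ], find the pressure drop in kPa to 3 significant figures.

ΔP ≈ 4.25 kPa

Hydraulic diameter D_h = 4A/P = D_o - D_i = 0.215 - 0.137 = 0.078 m.
Re = ρVD_h/μ = 1.39·14·0.078/2.07e-05 = 7.333e+04.
ε/D_h = 5.2e-05/0.078 = 0.000667; Haaland gives 1/√f = -1.8 log₁₀[6.98e-05+9.41e-05] = 6.814, so f = 0.02154.
ΔP = f(L/D_h)(ρV²/2) = 0.02154·113/0.078·136.2 = 4251 Pa.
ΔP = 4.25 kPa.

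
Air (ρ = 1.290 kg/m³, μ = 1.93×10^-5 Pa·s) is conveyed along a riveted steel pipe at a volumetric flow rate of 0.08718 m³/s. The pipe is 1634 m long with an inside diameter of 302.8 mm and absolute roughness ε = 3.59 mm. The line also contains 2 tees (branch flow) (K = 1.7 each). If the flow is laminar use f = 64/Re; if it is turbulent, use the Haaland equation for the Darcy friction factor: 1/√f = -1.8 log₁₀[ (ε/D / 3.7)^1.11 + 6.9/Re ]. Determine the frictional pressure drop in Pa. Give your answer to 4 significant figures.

Cross-sectional area A = πD²/4 = π(0.3028)²/4 = 0.07201 m²; mean velocity V = Q/A = 0.08718/0.07201 = 1.211 m/s.
Reynolds number Re = ρVD/μ = 1.29 · 1.211 · 0.3028 / 1.93e-05 = 2.45e+04.
Re > 4000 → turbulent. Relative roughness ε/D = 0.00359/0.3028 = 0.0119. Haaland: 1/√f = -1.8 log₁₀[(0.0119/3.7)^1.11 + 6.9/2.45e+04] = -1.8 log₁₀[0.0017 + 0.000282] = 4.864, so f = 0.04227.
Total minor-loss coefficient ΣK = 2·1.7 = 3.4.
ΔP = [f·L/D + ΣK]·(ρV²/2) = [0.04227·1634/0.3028 + 3.4]·(1.29·1.211²/2) = [228.1 + 3.4]·0.9453 = 218.8 Pa.

ΔP ≈ 218.8 Pa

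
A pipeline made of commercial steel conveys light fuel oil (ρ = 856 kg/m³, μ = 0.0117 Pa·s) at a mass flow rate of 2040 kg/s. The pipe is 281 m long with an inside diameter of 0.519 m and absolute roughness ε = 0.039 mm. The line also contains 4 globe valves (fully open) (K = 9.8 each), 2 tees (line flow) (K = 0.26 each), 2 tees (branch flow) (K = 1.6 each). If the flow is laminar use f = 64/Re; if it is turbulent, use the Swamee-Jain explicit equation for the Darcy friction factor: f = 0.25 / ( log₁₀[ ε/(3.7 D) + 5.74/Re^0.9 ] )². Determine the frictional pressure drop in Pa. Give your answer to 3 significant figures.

ΔP ≈ 2.76×10^6 Pa

A = πD²/4 = π(0.519)²/4 = 0.2116 m²; mean velocity V = ṁ/(ρA) = 2040/(856 · 0.2116) = 11.27 m/s.
Reynolds number Re = ρVD/μ = 856 · 11.27 · 0.519 / 0.0117 = 4.277e+05.
Re > 4000 → turbulent. Relative roughness ε/D = 3.9e-05/0.519 = 7.51e-05. Swamee-Jain: f = 0.25/(log₁₀[7.51e-05/3.7 + 5.74/4.277e+05^0.9])² = 0.25/(log₁₀[2.03e-05 + 4.91e-05])² = 0.25/(-4.159)² = 0.01445.
Total minor-loss coefficient ΣK = 4·9.8 + 2·0.26 + 2·1.6 = 42.9.
ΔP = [f·L/D + ΣK]·(ρV²/2) = [0.01445·281/0.519 + 42.9]·(856·11.27²/2) = [7.826 + 42.9]·5.431e+04 = 2.756e+06 Pa.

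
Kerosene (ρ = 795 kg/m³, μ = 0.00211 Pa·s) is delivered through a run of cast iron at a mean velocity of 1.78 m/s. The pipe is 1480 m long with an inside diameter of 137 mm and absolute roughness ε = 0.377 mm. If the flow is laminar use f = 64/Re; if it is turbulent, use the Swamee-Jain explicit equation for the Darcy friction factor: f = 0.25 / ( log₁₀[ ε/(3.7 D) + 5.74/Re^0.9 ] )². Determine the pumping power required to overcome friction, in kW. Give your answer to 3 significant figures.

P ≈ 9.74 kW

Reynolds number Re = ρVD/μ = 795 · 1.78 · 0.137 / 0.00211 = 9.188e+04.
Re > 4000 → turbulent. Relative roughness ε/D = 0.000377/0.137 = 0.00275. Swamee-Jain: f = 0.25/(log₁₀[0.00275/3.7 + 5.74/9.188e+04^0.9])² = 0.25/(log₁₀[0.000744 + 0.000196])² = 0.25/(-3.027)² = 0.02728.
Darcy-Weisbach: ΔP = f(L/D)(ρV²/2) = 0.02728·(1480/0.137)·(795·1.78²/2) = 0.02728·1.08e+04·1259 = 3.712e+05 Pa.
Q = V·A = 1.78·0.01474 = 0.02624 m³/s.
Pumping power P = QΔP = 0.02624·3.712e+05 = 9740 W = 9.74 kW.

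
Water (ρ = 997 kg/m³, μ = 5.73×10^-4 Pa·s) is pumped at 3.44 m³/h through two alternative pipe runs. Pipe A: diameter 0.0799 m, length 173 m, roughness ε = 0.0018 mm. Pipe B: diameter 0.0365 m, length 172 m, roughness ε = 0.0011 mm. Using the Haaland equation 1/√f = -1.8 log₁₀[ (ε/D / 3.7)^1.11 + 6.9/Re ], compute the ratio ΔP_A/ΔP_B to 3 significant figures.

ΔP_A/ΔP_B ≈ 0.0239

Pipe A: V = Q/A = 0.0009556/0.005014 = 0.1906 m/s; Re = 2.649e+04; ε/D = 2.25e-05; Haaland → f = 0.02406; ΔP_A = f(L/D)(ρV²/2) = 943.2 Pa.
Pipe B: V = Q/A = 0.0009556/0.001046 = 0.9132 m/s; Re = 5.8e+04; ε/D = 3.01e-05; Haaland → f = 0.02012; ΔP_B = f(L/D)(ρV²/2) = 3.942e+04 Pa.
ΔP_A/ΔP_B = 943.2/3.942e+04 = 0.0239.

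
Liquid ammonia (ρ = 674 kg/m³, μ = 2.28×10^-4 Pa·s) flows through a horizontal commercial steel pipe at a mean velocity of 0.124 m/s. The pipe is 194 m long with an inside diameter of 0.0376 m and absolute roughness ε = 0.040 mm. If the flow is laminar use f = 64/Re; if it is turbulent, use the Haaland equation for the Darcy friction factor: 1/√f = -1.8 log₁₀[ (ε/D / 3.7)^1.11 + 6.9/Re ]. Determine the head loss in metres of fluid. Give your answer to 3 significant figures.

Reynolds number Re = ρVD/μ = 674 · 0.124 · 0.0376 / 0.000228 = 1.378e+04.
Re > 4000 → turbulent. Relative roughness ε/D = 4e-05/0.0376 = 0.00106. Haaland: 1/√f = -1.8 log₁₀[(0.00106/3.7)^1.11 + 6.9/1.378e+04] = -1.8 log₁₀[0.000117 + 0.000501] = 5.776, so f = 0.02997.
Darcy-Weisbach: ΔP = f(L/D)(ρV²/2) = 0.02997·(194/0.0376)·(674·0.124²/2) = 0.02997·5160·5.182 = 801.3 Pa.
Head loss h_f = ΔP/(ρg) = 801.3/(674·9.81) = 0.121 m.

h_f ≈ 0.121 m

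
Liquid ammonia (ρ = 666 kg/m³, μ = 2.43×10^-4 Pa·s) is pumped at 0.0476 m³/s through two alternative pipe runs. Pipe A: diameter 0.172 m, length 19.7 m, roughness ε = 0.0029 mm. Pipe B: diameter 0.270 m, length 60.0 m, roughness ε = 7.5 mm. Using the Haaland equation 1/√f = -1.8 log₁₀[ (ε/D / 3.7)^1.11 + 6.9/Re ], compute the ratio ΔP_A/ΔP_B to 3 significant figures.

ΔP_A/ΔP_B ≈ 0.674

Pipe A: V = Q/A = 0.0476/0.02324 = 2.049 m/s; Re = 9.657e+05; ε/D = 1.69e-05; Haaland → f = 0.01196; ΔP_A = f(L/D)(ρV²/2) = 1915 Pa.
Pipe B: V = Q/A = 0.0476/0.05726 = 0.8314 m/s; Re = 6.152e+05; ε/D = 0.0278; Haaland → f = 0.05555; ΔP_B = f(L/D)(ρV²/2) = 2841 Pa.
ΔP_A/ΔP_B = 1915/2841 = 0.674.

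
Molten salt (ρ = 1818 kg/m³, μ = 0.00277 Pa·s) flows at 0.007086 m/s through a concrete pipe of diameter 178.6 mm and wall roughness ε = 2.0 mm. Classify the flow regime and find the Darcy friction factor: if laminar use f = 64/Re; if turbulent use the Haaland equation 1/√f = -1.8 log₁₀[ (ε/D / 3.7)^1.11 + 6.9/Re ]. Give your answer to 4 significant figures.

Re = ρVD/μ = 1818·0.007086·0.1786/0.00277 = 830.6.
Re < 2300 → laminar, so f = 64/Re = 0.07705 (roughness is irrelevant in laminar flow).

f ≈ 0.07705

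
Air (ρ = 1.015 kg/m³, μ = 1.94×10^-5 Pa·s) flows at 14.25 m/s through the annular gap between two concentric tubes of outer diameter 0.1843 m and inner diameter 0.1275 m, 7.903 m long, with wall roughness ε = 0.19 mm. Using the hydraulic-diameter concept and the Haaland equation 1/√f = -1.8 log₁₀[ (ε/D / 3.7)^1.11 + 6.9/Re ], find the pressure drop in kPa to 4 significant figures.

Hydraulic diameter D_h = 4A/P = D_o - D_i = 0.1843 - 0.1275 = 0.0568 m.
Re = ρVD_h/μ = 1.015·14.25·0.0568/1.94e-05 = 4.235e+04.
ε/D_h = 0.00019/0.0568 = 0.00335; Haaland gives 1/√f = -1.8 log₁₀[0.000418+0.000163] = 5.824, so f = 0.02948.
ΔP = f(L/D_h)(ρV²/2) = 0.02948·7.903/0.0568·103.1 = 422.7 Pa.
ΔP = 0.4227 kPa.

ΔP ≈ 0.4227 kPa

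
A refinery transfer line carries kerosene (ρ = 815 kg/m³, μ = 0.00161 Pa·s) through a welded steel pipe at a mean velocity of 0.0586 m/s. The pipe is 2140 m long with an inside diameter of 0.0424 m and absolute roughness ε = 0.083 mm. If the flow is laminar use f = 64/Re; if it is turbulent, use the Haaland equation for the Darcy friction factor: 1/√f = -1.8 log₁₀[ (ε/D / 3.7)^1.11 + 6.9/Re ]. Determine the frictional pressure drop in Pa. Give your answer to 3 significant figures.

Reynolds number Re = ρVD/μ = 815 · 0.0586 · 0.0424 / 0.00161 = 1258.
Re < 2300 → laminar flow, so f = 64/Re = 64/1258 = 0.05088 (the turbulent correlation is not needed).
Darcy-Weisbach: ΔP = f(L/D)(ρV²/2) = 0.05088·(2140/0.0424)·(815·0.0586²/2) = 0.05088·5.047e+04·1.399 = 3594 Pa.

ΔP ≈ 3590 Pa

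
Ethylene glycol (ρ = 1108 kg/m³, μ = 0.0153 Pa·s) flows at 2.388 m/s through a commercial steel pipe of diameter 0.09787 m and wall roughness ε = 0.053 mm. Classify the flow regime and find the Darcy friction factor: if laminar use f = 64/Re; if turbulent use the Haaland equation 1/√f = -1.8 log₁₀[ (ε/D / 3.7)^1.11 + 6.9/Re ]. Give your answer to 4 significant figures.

Re = ρVD/μ = 1108·2.388·0.09787/0.0153 = 1.693e+04.
Re > 4000 → turbulent. ε/D = 5.3e-05/0.09787 = 0.000542; Haaland: 1/√f = -1.8 log₁₀[5.54e-05 + 0.000408] = 6.002, so f = 0.02776.

f ≈ 0.02776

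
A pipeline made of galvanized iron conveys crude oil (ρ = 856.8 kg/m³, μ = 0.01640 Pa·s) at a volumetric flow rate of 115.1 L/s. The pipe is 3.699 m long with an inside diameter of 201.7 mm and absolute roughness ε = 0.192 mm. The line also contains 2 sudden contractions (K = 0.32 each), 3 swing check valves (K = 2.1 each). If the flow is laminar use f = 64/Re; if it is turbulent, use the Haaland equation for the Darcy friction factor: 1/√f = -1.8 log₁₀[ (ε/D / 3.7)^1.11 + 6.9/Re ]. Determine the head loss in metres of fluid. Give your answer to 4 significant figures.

Q = 115.1 L/s = 115.1/1000 = 0.1151 m³/s.
Cross-sectional area A = πD²/4 = π(0.2017)²/4 = 0.03195 m²; mean velocity V = Q/A = 0.1151/0.03195 = 3.602 m/s.
Reynolds number Re = ρVD/μ = 856.8 · 3.602 · 0.2017 / 0.0164 = 3.796e+04.
Re > 4000 → turbulent. Relative roughness ε/D = 0.000192/0.2017 = 0.000952. Haaland: 1/√f = -1.8 log₁₀[(0.000952/3.7)^1.11 + 6.9/3.796e+04] = -1.8 log₁₀[0.000104 + 0.000182] = 6.38, so f = 0.02457.
Total minor-loss coefficient ΣK = 2·0.32 + 3·2.1 = 6.94.
ΔP = [f·L/D + ΣK]·(ρV²/2) = [0.02457·3.699/0.2017 + 6.94]·(856.8·3.602²/2) = [0.4505 + 6.94]·5559 = 4.108e+04 Pa.
Head loss h_f = ΔP/(ρg) = 4.108e+04/(856.8·9.81) = 4.888 m.

h_f ≈ 4.888 m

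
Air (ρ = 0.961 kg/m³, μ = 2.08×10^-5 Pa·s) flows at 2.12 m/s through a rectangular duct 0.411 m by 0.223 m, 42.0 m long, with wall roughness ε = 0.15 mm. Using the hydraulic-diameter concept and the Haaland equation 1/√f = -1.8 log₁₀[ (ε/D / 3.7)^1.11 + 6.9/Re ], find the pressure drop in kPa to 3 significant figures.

ΔP ≈ 0.00778 kPa

Hydraulic diameter D_h = 4A/P = 4·(0.411·0.223)/(2·(0.411+0.223)) = 0.3666/1.268 = 0.2891 m.
Re = ρVD_h/μ = 0.961·2.12·0.2891/2.08e-05 = 2.832e+04.
ε/D_h = 0.00015/0.2891 = 0.000519; Haaland gives 1/√f = -1.8 log₁₀[5.28e-05+0.000244] = 6.35, so f = 0.0248.
ΔP = f(L/D_h)(ρV²/2) = 0.0248·42/0.2891·2.16 = 7.779 Pa.
ΔP = 0.00778 kPa.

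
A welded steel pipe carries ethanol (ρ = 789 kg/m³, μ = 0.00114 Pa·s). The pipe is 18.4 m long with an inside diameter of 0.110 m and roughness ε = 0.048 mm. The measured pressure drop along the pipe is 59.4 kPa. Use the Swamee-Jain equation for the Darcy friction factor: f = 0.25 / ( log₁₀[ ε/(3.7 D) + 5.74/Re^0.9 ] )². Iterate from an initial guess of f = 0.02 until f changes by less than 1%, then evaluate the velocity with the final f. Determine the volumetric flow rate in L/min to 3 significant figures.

Q ≈ 4120 L/min

Rearranging Darcy-Weisbach: V = √(2·ΔP·D/(f·L·ρ)). With ε/D = 4.8e-05/0.11 = 0.000436, iterate starting from f = 0.02:
  f = 0.02 → V = √(2·5.94e+04·0.11/(0.02·18.4·789)) = 6.709 m/s; Re = ρVD/μ = 5.107e+05; f → 0.01734
  f = 0.01734 → V = 7.204 m/s; Re = 5.484e+05; f → 0.01728
Converged (Δf/f < 1%). With the final f = 0.01728: V = √(2·5.94e+04·0.11/(0.01728·18.4·789)) = 7.217 m/s.
Q = V·A = 7.217·(π/4·0.11²) = 0.06859 m³/s = 4120 L/min.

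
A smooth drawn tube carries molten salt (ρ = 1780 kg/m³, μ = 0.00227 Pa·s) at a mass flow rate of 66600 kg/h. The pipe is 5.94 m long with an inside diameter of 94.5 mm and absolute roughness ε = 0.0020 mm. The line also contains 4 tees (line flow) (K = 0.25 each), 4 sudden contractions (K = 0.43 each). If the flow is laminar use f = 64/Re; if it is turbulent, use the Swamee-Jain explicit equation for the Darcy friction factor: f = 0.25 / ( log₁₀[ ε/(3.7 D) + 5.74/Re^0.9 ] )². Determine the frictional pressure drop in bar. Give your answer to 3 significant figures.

ṁ = 66600 kg/h = 66600/3600 = 18.5 kg/s.
A = πD²/4 = π(0.0945)²/4 = 0.007014 m²; mean velocity V = ṁ/(ρA) = 18.5/(1780 · 0.007014) = 1.482 m/s.
Reynolds number Re = ρVD/μ = 1780 · 1.482 · 0.0945 / 0.00227 = 1.098e+05.
Re > 4000 → turbulent. Relative roughness ε/D = 2e-06/0.0945 = 2.12e-05. Swamee-Jain: f = 0.25/(log₁₀[2.12e-05/3.7 + 5.74/1.098e+05^0.9])² = 0.25/(log₁₀[5.72e-06 + 0.000167])² = 0.25/(-3.763)² = 0.01766.
Total minor-loss coefficient ΣK = 4·0.25 + 4·0.43 = 2.72.
ΔP = [f·L/D + ΣK]·(ρV²/2) = [0.01766·5.94/0.0945 + 2.72]·(1780·1.482²/2) = [1.11 + 2.72]·1954 = 7484 Pa.
ΔP = 7484 Pa = 0.0748 bar.

ΔP ≈ 0.0748 bar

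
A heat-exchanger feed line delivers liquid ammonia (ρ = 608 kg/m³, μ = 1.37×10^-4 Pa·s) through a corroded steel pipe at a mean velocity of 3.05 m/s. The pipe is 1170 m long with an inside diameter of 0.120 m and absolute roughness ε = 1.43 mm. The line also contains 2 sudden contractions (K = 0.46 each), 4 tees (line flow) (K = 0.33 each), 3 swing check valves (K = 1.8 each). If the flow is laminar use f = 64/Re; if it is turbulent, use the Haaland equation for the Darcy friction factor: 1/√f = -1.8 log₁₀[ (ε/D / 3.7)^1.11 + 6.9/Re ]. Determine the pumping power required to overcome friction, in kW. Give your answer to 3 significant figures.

P ≈ 39.1 kW

Reynolds number Re = ρVD/μ = 608 · 3.05 · 0.12 / 0.000137 = 1.624e+06.
Re > 4000 → turbulent. Relative roughness ε/D = 0.00143/0.12 = 0.0119. Haaland: 1/√f = -1.8 log₁₀[(0.0119/3.7)^1.11 + 6.9/1.624e+06] = -1.8 log₁₀[0.00171 + 4.25e-06] = 4.977, so f = 0.04037.
Total minor-loss coefficient ΣK = 2·0.46 + 4·0.33 + 3·1.8 = 7.64.
ΔP = [f·L/D + ΣK]·(ρV²/2) = [0.04037·1170/0.12 + 7.64]·(608·3.05²/2) = [393.6 + 7.64]·2828 = 1.135e+06 Pa.
Q = V·A = 3.05·0.01131 = 0.03449 m³/s.
Pumping power P = QΔP = 0.03449·1.135e+06 = 39140 W = 39.1 kW.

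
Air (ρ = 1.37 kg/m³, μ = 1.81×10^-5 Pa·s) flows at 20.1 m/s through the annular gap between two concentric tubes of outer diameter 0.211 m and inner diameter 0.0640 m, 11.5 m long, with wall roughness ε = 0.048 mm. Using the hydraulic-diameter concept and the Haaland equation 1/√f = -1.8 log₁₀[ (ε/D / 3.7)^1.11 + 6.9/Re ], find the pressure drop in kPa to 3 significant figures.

Hydraulic diameter D_h = 4A/P = D_o - D_i = 0.211 - 0.064 = 0.147 m.
Re = ρVD_h/μ = 1.37·20.1·0.147/1.81e-05 = 2.236e+05.
ε/D_h = 4.8e-05/0.147 = 0.000327; Haaland gives 1/√f = -1.8 log₁₀[3.16e-05+3.09e-05] = 7.568, so f = 0.01746.
ΔP = f(L/D_h)(ρV²/2) = 0.01746·11.5/0.147·276.7 = 378 Pa.
ΔP = 0.378 kPa.

ΔP ≈ 0.378 kPa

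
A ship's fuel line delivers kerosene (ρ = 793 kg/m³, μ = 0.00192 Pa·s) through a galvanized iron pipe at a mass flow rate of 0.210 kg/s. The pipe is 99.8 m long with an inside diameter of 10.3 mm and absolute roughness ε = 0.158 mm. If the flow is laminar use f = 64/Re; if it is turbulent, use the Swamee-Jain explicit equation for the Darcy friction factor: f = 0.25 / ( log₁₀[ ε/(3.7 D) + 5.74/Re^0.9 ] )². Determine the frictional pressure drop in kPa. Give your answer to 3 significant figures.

ΔP ≈ 1870 kPa

A = πD²/4 = π(0.0103)²/4 = 8.332e-05 m²; mean velocity V = ṁ/(ρA) = 0.21/(793 · 8.332e-05) = 3.178 m/s.
Reynolds number Re = ρVD/μ = 793 · 3.178 · 0.0103 / 0.00192 = 1.352e+04.
Re > 4000 → turbulent. Relative roughness ε/D = 0.000158/0.0103 = 0.0153. Swamee-Jain: f = 0.25/(log₁₀[0.0153/3.7 + 5.74/1.352e+04^0.9])² = 0.25/(log₁₀[0.00415 + 0.0011])² = 0.25/(-2.28)² = 0.04808.
Darcy-Weisbach: ΔP = f(L/D)(ρV²/2) = 0.04808·(99.8/0.0103)·(793·3.178²/2) = 0.04808·9689·4005 = 1.866e+06 Pa.
ΔP = 1.866e+06 Pa = 1870 kPa.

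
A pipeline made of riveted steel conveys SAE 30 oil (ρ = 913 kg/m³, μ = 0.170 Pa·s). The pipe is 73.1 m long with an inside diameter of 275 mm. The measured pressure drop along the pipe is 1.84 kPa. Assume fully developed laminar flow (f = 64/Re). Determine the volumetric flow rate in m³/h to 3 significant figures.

Q ≈ 74.8 m³/h

For laminar flow, f = 64/Re with Re = ρVD/μ, so Darcy-Weisbach reduces to ΔP = 32μLV/D². Solving for V: V = ΔP·D²/(32μL) = 1840·(0.275)²/(32·0.17·73.1) = 0.3499 m/s.
Check: Re = ρVD/μ = 913·0.3499·0.275/0.17 = 516.8 < 2300, so the laminar assumption holds.
Q = V·A = 0.3499·(π/4·0.275²) = 0.02078 m³/s = 74.8 m³/h.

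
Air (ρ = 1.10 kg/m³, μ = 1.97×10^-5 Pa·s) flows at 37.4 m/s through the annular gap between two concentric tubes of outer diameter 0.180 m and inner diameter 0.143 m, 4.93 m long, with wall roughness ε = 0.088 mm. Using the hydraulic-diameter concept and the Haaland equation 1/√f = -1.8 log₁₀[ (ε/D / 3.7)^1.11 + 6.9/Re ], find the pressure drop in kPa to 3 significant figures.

ΔP ≈ 2.70 kPa

Hydraulic diameter D_h = 4A/P = D_o - D_i = 0.18 - 0.143 = 0.037 m.
Re = ρVD_h/μ = 1.1·37.4·0.037/1.97e-05 = 7.727e+04.
ε/D_h = 8.8e-05/0.037 = 0.00238; Haaland gives 1/√f = -1.8 log₁₀[0.000286+8.93e-05] = 6.165, so f = 0.02631.
ΔP = f(L/D_h)(ρV²/2) = 0.02631·4.93/0.037·769.3 = 2697 Pa.
ΔP = 2.70 kPa.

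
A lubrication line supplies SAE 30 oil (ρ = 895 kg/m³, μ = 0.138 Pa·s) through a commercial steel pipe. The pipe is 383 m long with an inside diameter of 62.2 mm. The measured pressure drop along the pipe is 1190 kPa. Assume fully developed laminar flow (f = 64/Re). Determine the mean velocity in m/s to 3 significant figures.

V ≈ 2.72 m/s

For laminar flow, f = 64/Re with Re = ρVD/μ, so Darcy-Weisbach reduces to ΔP = 32μLV/D². Solving for V: V = ΔP·D²/(32μL) = 1.19e+06·(0.0622)²/(32·0.138·383) = 2.722 m/s.
Check: Re = ρVD/μ = 895·2.722·0.0622/0.138 = 1098 < 2300, so the laminar assumption holds.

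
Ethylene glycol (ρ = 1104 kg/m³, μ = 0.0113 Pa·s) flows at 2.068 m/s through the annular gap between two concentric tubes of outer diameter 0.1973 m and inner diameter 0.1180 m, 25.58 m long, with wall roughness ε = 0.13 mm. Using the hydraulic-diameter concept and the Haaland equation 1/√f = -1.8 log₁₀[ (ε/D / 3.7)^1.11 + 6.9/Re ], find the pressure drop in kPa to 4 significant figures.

Hydraulic diameter D_h = 4A/P = D_o - D_i = 0.1973 - 0.118 = 0.0793 m.
Re = ρVD_h/μ = 1104·2.068·0.0793/0.0113 = 1.602e+04.
ε/D_h = 0.00013/0.0793 = 0.00164; Haaland gives 1/√f = -1.8 log₁₀[0.000189+0.000431] = 5.774, so f = 0.03.
ΔP = f(L/D_h)(ρV²/2) = 0.03·25.58/0.0793·2361 = 2.284e+04 Pa.
ΔP = 22.84 kPa.

ΔP ≈ 22.84 kPa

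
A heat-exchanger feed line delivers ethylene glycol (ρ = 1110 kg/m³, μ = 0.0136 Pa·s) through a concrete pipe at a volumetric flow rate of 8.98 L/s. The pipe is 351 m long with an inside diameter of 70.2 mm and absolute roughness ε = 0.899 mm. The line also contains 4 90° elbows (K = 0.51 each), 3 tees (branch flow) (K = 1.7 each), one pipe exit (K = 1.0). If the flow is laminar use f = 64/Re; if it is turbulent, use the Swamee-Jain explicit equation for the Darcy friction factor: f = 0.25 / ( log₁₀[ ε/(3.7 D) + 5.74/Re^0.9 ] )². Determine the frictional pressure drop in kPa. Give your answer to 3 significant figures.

ΔP ≈ 707 kPa

Q = 8.98 L/s = 8.98/1000 = 0.00898 m³/s.
Cross-sectional area A = πD²/4 = π(0.0702)²/4 = 0.00387 m²; mean velocity V = Q/A = 0.00898/0.00387 = 2.32 m/s.
Reynolds number Re = ρVD/μ = 1110 · 2.32 · 0.0702 / 0.0136 = 1.329e+04.
Re > 4000 → turbulent. Relative roughness ε/D = 0.000899/0.0702 = 0.0128. Swamee-Jain: f = 0.25/(log₁₀[0.0128/3.7 + 5.74/1.329e+04^0.9])² = 0.25/(log₁₀[0.00346 + 0.00112])² = 0.25/(-2.339)² = 0.04568.
Total minor-loss coefficient ΣK = 4·0.51 + 3·1.7 + 1·1 = 8.14.
ΔP = [f·L/D + ΣK]·(ρV²/2) = [0.04568·351/0.0702 + 8.14]·(1110·2.32²/2) = [228.4 + 8.14]·2988 = 7.067e+05 Pa.
ΔP = 7.067e+05 Pa = 707 kPa.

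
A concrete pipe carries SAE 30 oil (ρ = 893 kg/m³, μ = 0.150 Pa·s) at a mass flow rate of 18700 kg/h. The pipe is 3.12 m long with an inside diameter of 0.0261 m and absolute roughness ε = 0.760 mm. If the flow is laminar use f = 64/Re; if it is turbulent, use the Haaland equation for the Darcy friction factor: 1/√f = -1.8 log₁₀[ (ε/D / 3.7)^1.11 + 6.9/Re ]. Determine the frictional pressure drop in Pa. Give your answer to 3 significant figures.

ΔP ≈ 239000 Pa

ṁ = 18700 kg/h = 18700/3600 = 5.194 kg/s.
A = πD²/4 = π(0.0261)²/4 = 0.000535 m²; mean velocity V = ṁ/(ρA) = 5.194/(893 · 0.000535) = 10.87 m/s.
Reynolds number Re = ρVD/μ = 893 · 10.87 · 0.0261 / 0.15 = 1689.
Re < 2300 → laminar flow, so f = 64/Re = 64/1689 = 0.03788 (the turbulent correlation is not needed).
Darcy-Weisbach: ΔP = f(L/D)(ρV²/2) = 0.03788·(3.12/0.0261)·(893·10.87²/2) = 0.03788·119.5·5.278e+04 = 2.39e+05 Pa.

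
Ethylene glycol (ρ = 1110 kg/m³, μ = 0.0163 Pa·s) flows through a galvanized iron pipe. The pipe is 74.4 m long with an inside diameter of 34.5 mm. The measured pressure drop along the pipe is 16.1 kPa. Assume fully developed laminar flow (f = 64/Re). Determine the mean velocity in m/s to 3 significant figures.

For laminar flow, f = 64/Re with Re = ρVD/μ, so Darcy-Weisbach reduces to ΔP = 32μLV/D². Solving for V: V = ΔP·D²/(32μL) = 1.61e+04·(0.0345)²/(32·0.0163·74.4) = 0.4938 m/s.
Check: Re = ρVD/μ = 1110·0.4938·0.0345/0.0163 = 1160 < 2300, so the laminar assumption holds.

V ≈ 0.494 m/s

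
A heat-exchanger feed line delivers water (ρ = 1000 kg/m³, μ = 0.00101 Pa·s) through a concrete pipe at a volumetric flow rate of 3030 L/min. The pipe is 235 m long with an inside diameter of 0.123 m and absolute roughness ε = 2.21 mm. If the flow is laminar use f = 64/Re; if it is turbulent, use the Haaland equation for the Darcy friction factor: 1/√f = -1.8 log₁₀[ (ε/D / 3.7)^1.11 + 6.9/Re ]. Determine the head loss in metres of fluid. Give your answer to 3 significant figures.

h_f ≈ 82.4 m

Q = 3030 L/min = 3030/60000 = 0.0505 m³/s.
Cross-sectional area A = πD²/4 = π(0.123)²/4 = 0.01188 m²; mean velocity V = Q/A = 0.0505/0.01188 = 4.25 m/s.
Reynolds number Re = ρVD/μ = 1000 · 4.25 · 0.123 / 0.00101 = 5.176e+05.
Re > 4000 → turbulent. Relative roughness ε/D = 0.00221/0.123 = 0.018. Haaland: 1/√f = -1.8 log₁₀[(0.018/3.7)^1.11 + 6.9/5.176e+05] = -1.8 log₁₀[0.0027 + 1.33e-05] = 4.619, so f = 0.04687.
Darcy-Weisbach: ΔP = f(L/D)(ρV²/2) = 0.04687·(235/0.123)·(1000·4.25²/2) = 0.04687·1911·9031 = 8.088e+05 Pa.
Head loss h_f = ΔP/(ρg) = 8.088e+05/(1000·9.81) = 82.4 m.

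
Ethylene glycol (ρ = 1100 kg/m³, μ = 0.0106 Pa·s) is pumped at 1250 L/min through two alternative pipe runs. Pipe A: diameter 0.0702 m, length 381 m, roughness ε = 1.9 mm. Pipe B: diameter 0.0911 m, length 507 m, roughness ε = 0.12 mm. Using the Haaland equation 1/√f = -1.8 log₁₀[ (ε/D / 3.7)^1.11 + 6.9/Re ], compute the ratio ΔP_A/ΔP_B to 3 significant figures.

Pipe A: V = Q/A = 0.02083/0.00387 = 5.383 m/s; Re = 3.921e+04; ε/D = 0.0271; Haaland → f = 0.05574; ΔP_A = f(L/D)(ρV²/2) = 4.821e+06 Pa.
Pipe B: V = Q/A = 0.02083/0.006518 = 3.196 m/s; Re = 3.022e+04; ε/D = 0.00132; Haaland → f = 0.02633; ΔP_B = f(L/D)(ρV²/2) = 8.234e+05 Pa.
ΔP_A/ΔP_B = 4.821e+06/8.234e+05 = 5.85.

ΔP_A/ΔP_B ≈ 5.85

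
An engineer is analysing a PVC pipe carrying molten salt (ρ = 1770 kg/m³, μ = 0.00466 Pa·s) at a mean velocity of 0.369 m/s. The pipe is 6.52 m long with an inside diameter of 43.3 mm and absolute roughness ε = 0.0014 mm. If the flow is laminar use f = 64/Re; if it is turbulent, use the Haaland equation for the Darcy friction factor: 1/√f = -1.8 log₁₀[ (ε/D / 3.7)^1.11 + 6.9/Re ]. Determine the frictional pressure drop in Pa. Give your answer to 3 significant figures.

ΔP ≈ 646 Pa

Reynolds number Re = ρVD/μ = 1770 · 0.369 · 0.0433 / 0.00466 = 6069.
Re > 4000 → turbulent. Relative roughness ε/D = 1.4e-06/0.0433 = 3.23e-05. Haaland: 1/√f = -1.8 log₁₀[(3.23e-05/3.7)^1.11 + 6.9/6069] = -1.8 log₁₀[2.43e-06 + 0.00114] = 5.298, so f = 0.03563.
Darcy-Weisbach: ΔP = f(L/D)(ρV²/2) = 0.03563·(6.52/0.0433)·(1770·0.369²/2) = 0.03563·150.6·120.5 = 646.4 Pa.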